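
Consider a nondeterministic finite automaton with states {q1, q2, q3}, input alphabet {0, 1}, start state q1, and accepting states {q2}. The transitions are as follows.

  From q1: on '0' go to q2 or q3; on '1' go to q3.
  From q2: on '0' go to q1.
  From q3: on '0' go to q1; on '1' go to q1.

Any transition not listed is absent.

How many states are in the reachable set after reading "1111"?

1

Start in {q1}.
Read '1': {q1} → {q3}.
Read '1': {q3} → {q1}.
Read '1': {q1} → {q3}.
Read '1': {q3} → {q1}.
That set has 1 state.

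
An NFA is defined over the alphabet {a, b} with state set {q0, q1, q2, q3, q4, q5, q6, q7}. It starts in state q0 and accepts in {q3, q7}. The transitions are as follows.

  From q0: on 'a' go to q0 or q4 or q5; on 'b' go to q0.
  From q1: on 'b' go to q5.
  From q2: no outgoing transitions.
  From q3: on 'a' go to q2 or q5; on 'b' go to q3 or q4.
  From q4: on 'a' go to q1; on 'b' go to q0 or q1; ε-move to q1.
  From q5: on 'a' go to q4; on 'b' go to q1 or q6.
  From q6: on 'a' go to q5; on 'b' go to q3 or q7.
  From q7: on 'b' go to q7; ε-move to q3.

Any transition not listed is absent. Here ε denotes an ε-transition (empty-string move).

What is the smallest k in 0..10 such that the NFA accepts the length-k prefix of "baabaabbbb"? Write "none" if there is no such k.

Start in {q0}.
Read 'b': {q0} → {q0}.
Read 'a': {q0} → {q0, q1, q4, q5}.
Read 'a': {q0, q1, q4, q5} → {q0, q1, q4, q5}.
Read 'b': {q0, q1, q4, q5} → {q0, q1, q5, q6}.
Read 'a': {q0, q1, q5, q6} → {q0, q1, q4, q5}.
Read 'a': {q0, q1, q4, q5} → {q0, q1, q4, q5}.
Read 'b': {q0, q1, q4, q5} → {q0, q1, q5, q6}.
Read 'b': {q0, q1, q5, q6} → {q0, q1, q3, q5, q6, q7}.
None of the earlier sets intersect F, but {q0, q1, q3, q5, q6, q7} does.

8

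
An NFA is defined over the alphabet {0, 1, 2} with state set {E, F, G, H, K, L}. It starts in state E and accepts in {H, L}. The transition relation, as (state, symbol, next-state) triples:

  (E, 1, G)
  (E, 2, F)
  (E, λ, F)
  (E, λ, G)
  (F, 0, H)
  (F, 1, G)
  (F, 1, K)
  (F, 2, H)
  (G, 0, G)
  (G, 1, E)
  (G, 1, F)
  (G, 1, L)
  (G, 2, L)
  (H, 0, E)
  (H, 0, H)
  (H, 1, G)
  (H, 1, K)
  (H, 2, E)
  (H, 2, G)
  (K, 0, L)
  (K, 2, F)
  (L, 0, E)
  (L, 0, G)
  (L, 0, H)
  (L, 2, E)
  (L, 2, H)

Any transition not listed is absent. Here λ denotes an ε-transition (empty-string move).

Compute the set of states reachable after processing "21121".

Start: ε-closure({E}) = {E, F, G}.
Read '2': E→{F}, F→{H}, G→{L}; now {F, H, L}.
Read '1': F→{G, K}, H→{G, K}, L→∅; now {G, K}.
Read '1': G→{E, F, L}, K→∅; union {E, F, L}; ε-closure = {E, F, G, L}.
Read '2': E→{F}, F→{H}, G→{L}, L→{E, H}; union {E, F, H, L}; ε-closure = {E, F, G, H, L}.
Read '1': E→{G}, F→{G, K}, G→{E, F, L}, H→{G, K}, L→∅; now {E, F, G, K, L}.

{E, F, G, K, L}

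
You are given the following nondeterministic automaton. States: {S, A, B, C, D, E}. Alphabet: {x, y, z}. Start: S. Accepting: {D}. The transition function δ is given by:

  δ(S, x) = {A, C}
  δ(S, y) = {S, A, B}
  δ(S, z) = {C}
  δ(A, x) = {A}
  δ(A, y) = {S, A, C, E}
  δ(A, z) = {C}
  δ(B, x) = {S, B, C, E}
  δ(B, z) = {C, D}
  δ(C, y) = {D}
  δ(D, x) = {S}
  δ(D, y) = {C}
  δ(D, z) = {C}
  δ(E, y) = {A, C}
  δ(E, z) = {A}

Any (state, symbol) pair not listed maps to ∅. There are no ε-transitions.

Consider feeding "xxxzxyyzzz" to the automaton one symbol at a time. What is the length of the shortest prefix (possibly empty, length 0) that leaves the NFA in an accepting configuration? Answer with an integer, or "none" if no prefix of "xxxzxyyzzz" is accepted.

Start in {S}.
Read 'x': {S} → {A, C}.
Read 'x': {A, C} → {A}.
Read 'x': {A} → {A}.
Read 'z': {A} → {C}.
Read 'x': {C} → ∅.
The set is empty and remains empty for the remaining 5 symbols.
No reachable set along the way intersects F.

none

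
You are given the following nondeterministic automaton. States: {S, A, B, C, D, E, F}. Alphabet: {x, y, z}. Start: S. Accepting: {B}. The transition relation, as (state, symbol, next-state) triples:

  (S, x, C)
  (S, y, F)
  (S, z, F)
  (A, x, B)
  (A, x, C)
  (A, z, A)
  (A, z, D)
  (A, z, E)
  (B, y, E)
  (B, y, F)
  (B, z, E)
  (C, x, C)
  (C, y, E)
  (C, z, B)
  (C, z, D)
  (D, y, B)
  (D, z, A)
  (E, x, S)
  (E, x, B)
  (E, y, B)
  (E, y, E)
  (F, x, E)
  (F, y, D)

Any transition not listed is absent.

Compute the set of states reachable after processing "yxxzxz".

Start in {S}.
Read 'y': {S} → {F}.
Read 'x': {F} → {E}.
Read 'x': {E} → {S, B}.
Read 'z': {S, B} → {E, F}.
Read 'x': {E, F} → {S, B, E}.
Read 'z': {S, B, E} → {E, F}.

{E, F}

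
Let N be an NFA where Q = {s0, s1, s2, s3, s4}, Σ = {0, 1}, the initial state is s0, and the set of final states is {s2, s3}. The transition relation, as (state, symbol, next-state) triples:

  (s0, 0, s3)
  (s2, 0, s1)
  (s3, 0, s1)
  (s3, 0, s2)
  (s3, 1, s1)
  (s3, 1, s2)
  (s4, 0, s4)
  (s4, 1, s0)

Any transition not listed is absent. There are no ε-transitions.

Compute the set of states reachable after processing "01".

Start in {s0}.
Read '0': {s0} → {s3}.
Read '1': {s3} → {s1, s2}.

{s1, s2}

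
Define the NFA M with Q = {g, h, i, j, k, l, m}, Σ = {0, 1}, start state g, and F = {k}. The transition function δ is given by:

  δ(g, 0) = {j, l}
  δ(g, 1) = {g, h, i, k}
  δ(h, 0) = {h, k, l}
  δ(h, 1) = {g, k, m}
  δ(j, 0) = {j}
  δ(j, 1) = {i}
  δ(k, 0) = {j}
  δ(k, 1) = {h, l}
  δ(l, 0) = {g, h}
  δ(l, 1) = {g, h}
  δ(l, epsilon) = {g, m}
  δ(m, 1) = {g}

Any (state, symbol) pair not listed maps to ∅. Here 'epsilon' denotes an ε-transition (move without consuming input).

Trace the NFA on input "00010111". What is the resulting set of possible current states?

{g, h, i, k, l, m}

Start in {g}.
Read '0': g→{j, l}; union {j, l}; ε-closure = {g, j, l, m}.
Read '0': g→{j, l}, j→{j}, l→{g, h}, m→∅; union {g, h, j, l}; ε-closure = {g, h, j, l, m}.
Read '0': g→{j, l}, h→{h, k, l}, j→{j}, l→{g, h}, m→∅; union {g, h, j, k, l}; ε-closure = {g, h, j, k, l, m}.
Read '1': g→{g, h, i, k}, h→{g, k, m}, j→{i}, k→{h, l}, l→{g, h}, m→{g}; now {g, h, i, k, l, m}.
Read '0': g→{j, l}, h→{h, k, l}, i→∅, k→{j}, l→{g, h}, m→∅; union {g, h, j, k, l}; ε-closure = {g, h, j, k, l, m}.
Read '1': g→{g, h, i, k}, h→{g, k, m}, j→{i}, k→{h, l}, l→{g, h}, m→{g}; now {g, h, i, k, l, m}.
Read '1': g→{g, h, i, k}, h→{g, k, m}, i→∅, k→{h, l}, l→{g, h}, m→{g}; now {g, h, i, k, l, m}.
Read '1': g→{g, h, i, k}, h→{g, k, m}, i→∅, k→{h, l}, l→{g, h}, m→{g}; now {g, h, i, k, l, m}.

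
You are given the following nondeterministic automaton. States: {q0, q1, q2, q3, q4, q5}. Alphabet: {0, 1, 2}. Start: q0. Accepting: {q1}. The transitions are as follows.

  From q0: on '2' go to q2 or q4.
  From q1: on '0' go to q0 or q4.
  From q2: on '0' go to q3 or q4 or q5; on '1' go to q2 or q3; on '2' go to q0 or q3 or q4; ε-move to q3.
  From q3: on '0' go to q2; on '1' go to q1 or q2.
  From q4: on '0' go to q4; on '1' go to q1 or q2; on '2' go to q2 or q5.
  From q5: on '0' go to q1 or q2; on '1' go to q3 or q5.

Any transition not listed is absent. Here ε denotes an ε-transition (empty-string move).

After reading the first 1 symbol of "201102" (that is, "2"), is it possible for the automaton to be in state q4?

Start in {q0}.
Read '2': {q0} → {q2, q3, q4}.
State q4 is in {q2, q3, q4}.

Yes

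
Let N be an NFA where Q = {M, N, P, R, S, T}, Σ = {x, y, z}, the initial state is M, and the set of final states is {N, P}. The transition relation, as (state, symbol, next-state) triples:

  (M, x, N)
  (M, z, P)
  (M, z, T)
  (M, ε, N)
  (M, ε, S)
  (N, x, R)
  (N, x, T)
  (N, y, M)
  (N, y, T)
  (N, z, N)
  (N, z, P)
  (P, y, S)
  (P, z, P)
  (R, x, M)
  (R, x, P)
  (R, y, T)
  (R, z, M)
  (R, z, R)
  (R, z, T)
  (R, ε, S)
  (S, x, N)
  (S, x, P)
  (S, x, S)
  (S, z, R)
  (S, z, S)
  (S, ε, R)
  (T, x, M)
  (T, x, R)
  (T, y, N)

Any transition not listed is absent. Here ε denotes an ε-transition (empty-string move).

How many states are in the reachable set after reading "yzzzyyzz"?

Start: ε-closure({M}) = {M, N, R, S}.
Read 'y': {M, N, R, S} → {M, N, R, S, T}.
Read 'z': {M, N, R, S, T} → {M, N, P, R, S, T}.
Read 'z': {M, N, P, R, S, T} → {M, N, P, R, S, T}.
Read 'z': {M, N, P, R, S, T} → {M, N, P, R, S, T}.
Read 'y': {M, N, P, R, S, T} → {M, N, R, S, T}.
Read 'y': {M, N, R, S, T} → {M, N, R, S, T}.
Read 'z': {M, N, R, S, T} → {M, N, P, R, S, T}.
Read 'z': {M, N, P, R, S, T} → {M, N, P, R, S, T}.
That set has 6 states.

6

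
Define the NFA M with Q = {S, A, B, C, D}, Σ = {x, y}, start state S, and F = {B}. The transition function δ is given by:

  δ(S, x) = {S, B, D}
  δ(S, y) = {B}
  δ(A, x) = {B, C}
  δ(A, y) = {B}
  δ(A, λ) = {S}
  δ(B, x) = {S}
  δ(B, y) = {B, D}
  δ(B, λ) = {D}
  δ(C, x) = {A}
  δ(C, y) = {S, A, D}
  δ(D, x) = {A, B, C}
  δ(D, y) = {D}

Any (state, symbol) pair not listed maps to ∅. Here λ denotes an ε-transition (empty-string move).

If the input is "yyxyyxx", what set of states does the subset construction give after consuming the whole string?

Start in {S}.
Read 'y': S→{B}; union {B}; ε-closure = {B, D}.
Read 'y': B→{B, D}, D→{D}; now {B, D}.
Read 'x': B→{S}, D→{A, B, C}; union {S, A, B, C}; ε-closure = {S, A, B, C, D}.
Read 'y': S→{B}, A→{B}, B→{B, D}, C→{S, A, D}, D→{D}; now {S, A, B, D}.
Read 'y': S→{B}, A→{B}, B→{B, D}, D→{D}; now {B, D}.
Read 'x': B→{S}, D→{A, B, C}; union {S, A, B, C}; ε-closure = {S, A, B, C, D}.
Read 'x': S→{S, B, D}, A→{B, C}, B→{S}, C→{A}, D→{A, B, C}; now {S, A, B, C, D}.

{S, A, B, C, D}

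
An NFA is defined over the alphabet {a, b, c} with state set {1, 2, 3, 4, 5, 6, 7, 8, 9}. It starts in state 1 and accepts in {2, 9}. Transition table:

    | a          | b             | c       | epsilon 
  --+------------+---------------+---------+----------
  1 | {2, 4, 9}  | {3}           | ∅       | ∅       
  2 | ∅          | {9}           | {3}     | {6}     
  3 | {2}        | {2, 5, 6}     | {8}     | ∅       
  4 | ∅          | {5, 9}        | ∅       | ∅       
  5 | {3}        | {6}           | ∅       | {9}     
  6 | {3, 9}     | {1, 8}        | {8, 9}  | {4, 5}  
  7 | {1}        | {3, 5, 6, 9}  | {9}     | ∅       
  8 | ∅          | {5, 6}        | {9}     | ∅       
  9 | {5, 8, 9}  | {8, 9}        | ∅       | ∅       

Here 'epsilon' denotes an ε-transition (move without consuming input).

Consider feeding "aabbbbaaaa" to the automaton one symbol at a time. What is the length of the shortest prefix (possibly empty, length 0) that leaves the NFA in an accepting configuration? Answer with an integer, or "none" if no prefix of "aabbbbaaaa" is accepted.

1

Start in {1}.
Read 'a': 1→{2, 4, 9}; union {2, 4, 9}; ε-closure = {2, 4, 5, 6, 9}.
None of the earlier sets intersect F, but {2, 4, 5, 6, 9} does.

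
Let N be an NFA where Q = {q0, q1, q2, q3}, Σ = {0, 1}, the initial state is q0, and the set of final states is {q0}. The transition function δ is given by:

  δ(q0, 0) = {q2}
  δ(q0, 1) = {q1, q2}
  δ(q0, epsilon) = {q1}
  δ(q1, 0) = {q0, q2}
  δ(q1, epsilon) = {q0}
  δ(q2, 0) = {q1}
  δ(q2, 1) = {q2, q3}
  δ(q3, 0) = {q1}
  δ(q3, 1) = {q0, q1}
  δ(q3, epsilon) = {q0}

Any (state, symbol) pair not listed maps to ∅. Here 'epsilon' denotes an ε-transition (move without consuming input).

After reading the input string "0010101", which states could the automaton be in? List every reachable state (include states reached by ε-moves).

Start: ε-closure({q0}) = {q0, q1}.
Read '0': {q0, q1} → {q0, q1, q2}.
Read '0': {q0, q1, q2} → {q0, q1, q2}.
Read '1': {q0, q1, q2} → {q0, q1, q2, q3}.
Read '0': {q0, q1, q2, q3} → {q0, q1, q2}.
Read '1': {q0, q1, q2} → {q0, q1, q2, q3}.
Read '0': {q0, q1, q2, q3} → {q0, q1, q2}.
Read '1': {q0, q1, q2} → {q0, q1, q2, q3}.

{q0, q1, q2, q3}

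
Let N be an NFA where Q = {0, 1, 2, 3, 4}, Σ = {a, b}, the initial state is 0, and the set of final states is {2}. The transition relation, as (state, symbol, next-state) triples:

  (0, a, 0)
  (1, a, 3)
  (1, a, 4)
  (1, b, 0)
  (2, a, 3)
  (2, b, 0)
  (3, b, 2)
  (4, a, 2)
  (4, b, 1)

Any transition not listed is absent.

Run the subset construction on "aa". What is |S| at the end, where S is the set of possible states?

Start in {0}.
Read 'a': 0→{0}; now {0}.
Read 'a': 0→{0}; now {0}.
That set has 1 state.

1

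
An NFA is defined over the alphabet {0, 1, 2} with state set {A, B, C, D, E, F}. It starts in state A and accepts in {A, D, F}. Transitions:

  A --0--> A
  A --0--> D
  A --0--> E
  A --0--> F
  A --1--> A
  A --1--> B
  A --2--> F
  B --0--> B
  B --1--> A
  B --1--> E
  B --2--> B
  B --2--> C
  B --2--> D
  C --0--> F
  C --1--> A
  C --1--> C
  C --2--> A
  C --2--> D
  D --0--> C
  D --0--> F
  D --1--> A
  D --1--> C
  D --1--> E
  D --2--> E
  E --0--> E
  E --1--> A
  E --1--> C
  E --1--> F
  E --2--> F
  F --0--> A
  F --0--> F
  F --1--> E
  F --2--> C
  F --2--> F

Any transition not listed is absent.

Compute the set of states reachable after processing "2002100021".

Start in {A}.
Read '2': A→{F}; now {F}.
Read '0': F→{A, F}; now {A, F}.
Read '0': A→{A, D, E, F}, F→{A, F}; now {A, D, E, F}.
Read '2': A→{F}, D→{E}, E→{F}, F→{C, F}; now {C, E, F}.
Read '1': C→{A, C}, E→{A, C, F}, F→{E}; now {A, C, E, F}.
Read '0': A→{A, D, E, F}, C→{F}, E→{E}, F→{A, F}; now {A, D, E, F}.
Read '0': A→{A, D, E, F}, D→{C, F}, E→{E}, F→{A, F}; now {A, C, D, E, F}.
Read '0': A→{A, D, E, F}, C→{F}, D→{C, F}, E→{E}, F→{A, F}; now {A, C, D, E, F}.
Read '2': A→{F}, C→{A, D}, D→{E}, E→{F}, F→{C, F}; now {A, C, D, E, F}.
Read '1': A→{A, B}, C→{A, C}, D→{A, C, E}, E→{A, C, F}, F→{E}; now {A, B, C, E, F}.

{A, B, C, E, F}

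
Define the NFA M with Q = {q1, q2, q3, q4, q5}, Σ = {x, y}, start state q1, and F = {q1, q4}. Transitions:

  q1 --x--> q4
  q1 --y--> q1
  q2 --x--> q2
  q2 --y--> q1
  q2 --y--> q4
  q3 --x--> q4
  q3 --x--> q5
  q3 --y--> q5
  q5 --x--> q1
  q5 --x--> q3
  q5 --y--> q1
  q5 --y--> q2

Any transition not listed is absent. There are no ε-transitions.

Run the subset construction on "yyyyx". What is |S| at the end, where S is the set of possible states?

1

Start in {q1}.
Read 'y': q1→{q1}; now {q1}.
Read 'y': q1→{q1}; now {q1}.
Read 'y': q1→{q1}; now {q1}.
Read 'y': q1→{q1}; now {q1}.
Read 'x': q1→{q4}; now {q4}.
That set has 1 state.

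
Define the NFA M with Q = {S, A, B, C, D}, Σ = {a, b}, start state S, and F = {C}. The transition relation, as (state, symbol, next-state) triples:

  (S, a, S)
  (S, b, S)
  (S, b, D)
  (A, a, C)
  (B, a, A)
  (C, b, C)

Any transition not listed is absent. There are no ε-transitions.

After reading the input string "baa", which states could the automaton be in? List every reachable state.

Start in {S}.
Read 'b': {S} → {S, D}.
Read 'a': {S, D} → {S}.
Read 'a': {S} → {S}.

{S}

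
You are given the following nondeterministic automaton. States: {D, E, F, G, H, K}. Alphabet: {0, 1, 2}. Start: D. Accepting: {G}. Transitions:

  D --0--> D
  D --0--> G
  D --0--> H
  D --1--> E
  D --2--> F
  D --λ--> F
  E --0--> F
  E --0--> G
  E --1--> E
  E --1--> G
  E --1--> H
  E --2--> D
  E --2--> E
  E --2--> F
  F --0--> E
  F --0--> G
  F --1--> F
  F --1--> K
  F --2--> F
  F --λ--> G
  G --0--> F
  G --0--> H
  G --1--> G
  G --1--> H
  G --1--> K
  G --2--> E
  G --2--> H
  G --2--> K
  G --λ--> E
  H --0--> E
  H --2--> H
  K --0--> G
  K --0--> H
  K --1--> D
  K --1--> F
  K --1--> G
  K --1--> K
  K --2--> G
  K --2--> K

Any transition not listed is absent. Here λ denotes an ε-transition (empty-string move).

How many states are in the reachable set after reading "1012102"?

6

Start: ε-closure({D}) = {D, E, F, G}.
Read '1': {D, E, F, G} → {E, F, G, H, K}.
Read '0': {E, F, G, H, K} → {E, F, G, H}.
Read '1': {E, F, G, H} → {E, F, G, H, K}.
Read '2': {E, F, G, H, K} → {D, E, F, G, H, K}.
Read '1': {D, E, F, G, H, K} → {D, E, F, G, H, K}.
Read '0': {D, E, F, G, H, K} → {D, E, F, G, H}.
Read '2': {D, E, F, G, H} → {D, E, F, G, H, K}.
That set has 6 states.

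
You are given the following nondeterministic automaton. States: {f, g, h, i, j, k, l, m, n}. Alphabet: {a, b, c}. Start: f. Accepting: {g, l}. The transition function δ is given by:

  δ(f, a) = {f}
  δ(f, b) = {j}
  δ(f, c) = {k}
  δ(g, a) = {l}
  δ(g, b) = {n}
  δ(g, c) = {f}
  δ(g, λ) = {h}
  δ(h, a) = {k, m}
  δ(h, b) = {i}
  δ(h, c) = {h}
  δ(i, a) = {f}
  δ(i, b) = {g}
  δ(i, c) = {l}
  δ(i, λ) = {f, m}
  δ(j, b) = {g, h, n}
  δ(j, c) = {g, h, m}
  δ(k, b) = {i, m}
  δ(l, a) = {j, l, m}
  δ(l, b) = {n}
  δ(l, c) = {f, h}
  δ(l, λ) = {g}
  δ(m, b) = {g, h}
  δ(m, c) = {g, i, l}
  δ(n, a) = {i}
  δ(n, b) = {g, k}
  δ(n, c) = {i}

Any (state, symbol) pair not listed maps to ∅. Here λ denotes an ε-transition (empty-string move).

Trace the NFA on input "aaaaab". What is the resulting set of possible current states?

Start in {f}.
Read 'a': {f} → {f}.
Read 'a': {f} → {f}.
Read 'a': {f} → {f}.
Read 'a': {f} → {f}.
Read 'a': {f} → {f}.
Read 'b': {f} → {j}.

{j}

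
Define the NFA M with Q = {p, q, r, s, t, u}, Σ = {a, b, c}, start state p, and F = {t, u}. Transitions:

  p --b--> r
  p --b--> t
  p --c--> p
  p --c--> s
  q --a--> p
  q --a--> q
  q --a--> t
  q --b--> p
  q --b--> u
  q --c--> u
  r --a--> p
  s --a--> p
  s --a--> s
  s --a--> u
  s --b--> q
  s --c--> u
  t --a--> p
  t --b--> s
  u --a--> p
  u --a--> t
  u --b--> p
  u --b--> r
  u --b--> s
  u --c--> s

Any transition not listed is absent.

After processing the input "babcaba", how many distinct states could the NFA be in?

0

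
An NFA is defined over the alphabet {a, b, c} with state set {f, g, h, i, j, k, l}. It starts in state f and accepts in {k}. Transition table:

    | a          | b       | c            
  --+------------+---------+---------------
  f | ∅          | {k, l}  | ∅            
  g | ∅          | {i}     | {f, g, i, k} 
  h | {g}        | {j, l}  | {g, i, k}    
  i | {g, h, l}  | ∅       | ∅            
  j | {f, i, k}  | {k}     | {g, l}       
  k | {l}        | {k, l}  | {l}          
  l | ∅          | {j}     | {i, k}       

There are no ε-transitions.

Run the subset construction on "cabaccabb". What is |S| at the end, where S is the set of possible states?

Start in {f}.
Read 'c': {f} → ∅.
The set is empty and remains empty for the remaining 8 symbols.
That set has 0 states.

0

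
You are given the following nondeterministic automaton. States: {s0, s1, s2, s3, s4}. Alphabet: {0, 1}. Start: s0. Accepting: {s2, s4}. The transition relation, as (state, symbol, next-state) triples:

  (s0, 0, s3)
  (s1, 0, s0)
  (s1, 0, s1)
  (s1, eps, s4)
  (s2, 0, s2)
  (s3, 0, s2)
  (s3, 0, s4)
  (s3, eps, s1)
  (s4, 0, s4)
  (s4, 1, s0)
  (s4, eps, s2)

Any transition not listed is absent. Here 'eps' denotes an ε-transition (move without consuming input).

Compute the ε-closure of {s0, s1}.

Begin with {s0, s1}.
ε-move s1 → s4; add s4.
ε-move s4 → s2; add s2.

{s0, s1, s2, s4}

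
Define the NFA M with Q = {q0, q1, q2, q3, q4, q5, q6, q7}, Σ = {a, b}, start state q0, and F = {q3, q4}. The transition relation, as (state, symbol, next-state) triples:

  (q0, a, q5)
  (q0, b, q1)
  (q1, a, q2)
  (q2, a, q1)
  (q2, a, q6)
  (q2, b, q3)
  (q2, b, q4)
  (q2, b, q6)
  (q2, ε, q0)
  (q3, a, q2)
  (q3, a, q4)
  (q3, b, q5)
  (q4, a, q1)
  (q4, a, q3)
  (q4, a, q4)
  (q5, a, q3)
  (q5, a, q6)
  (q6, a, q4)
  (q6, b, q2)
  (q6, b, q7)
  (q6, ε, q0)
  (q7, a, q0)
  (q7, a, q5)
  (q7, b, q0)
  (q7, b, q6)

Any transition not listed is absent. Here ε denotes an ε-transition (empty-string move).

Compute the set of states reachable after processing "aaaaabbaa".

{q0, q1, q2, q3, q4, q5, q6}

Start in {q0}.
Read 'a': q0→{q5}; now {q5}.
Read 'a': q5→{q3, q6}; union {q3, q6}; ε-closure = {q0, q3, q6}.
Read 'a': q0→{q5}, q3→{q2, q4}, q6→{q4}; union {q2, q4, q5}; ε-closure = {q0, q2, q4, q5}.
Read 'a': q0→{q5}, q2→{q1, q6}, q4→{q1, q3, q4}, q5→{q3, q6}; union {q1, q3, q4, q5, q6}; ε-closure = {q0, q1, q3, q4, q5, q6}.
Read 'a': q0→{q5}, q1→{q2}, q3→{q2, q4}, q4→{q1, q3, q4}, q5→{q3, q6}, q6→{q4}; union {q1, q2, q3, q4, q5, q6}; ε-closure = {q0, q1, q2, q3, q4, q5, q6}.
Read 'b': q0→{q1}, q1→∅, q2→{q3, q4, q6}, q3→{q5}, q4→∅, q5→∅, q6→{q2, q7}; union {q1, q2, q3, q4, q5, q6, q7}; ε-closure = {q0, q1, q2, q3, q4, q5, q6, q7}.
Read 'b': q0→{q1}, q1→∅, q2→{q3, q4, q6}, q3→{q5}, q4→∅, q5→∅, q6→{q2, q7}, q7→{q0, q6}; now {q0, q1, q2, q3, q4, q5, q6, q7}.
Read 'a': q0→{q5}, q1→{q2}, q2→{q1, q6}, q3→{q2, q4}, q4→{q1, q3, q4}, q5→{q3, q6}, q6→{q4}, q7→{q0, q5}; now {q0, q1, q2, q3, q4, q5, q6}.
Read 'a': q0→{q5}, q1→{q2}, q2→{q1, q6}, q3→{q2, q4}, q4→{q1, q3, q4}, q5→{q3, q6}, q6→{q4}; union {q1, q2, q3, q4, q5, q6}; ε-closure = {q0, q1, q2, q3, q4, q5, q6}.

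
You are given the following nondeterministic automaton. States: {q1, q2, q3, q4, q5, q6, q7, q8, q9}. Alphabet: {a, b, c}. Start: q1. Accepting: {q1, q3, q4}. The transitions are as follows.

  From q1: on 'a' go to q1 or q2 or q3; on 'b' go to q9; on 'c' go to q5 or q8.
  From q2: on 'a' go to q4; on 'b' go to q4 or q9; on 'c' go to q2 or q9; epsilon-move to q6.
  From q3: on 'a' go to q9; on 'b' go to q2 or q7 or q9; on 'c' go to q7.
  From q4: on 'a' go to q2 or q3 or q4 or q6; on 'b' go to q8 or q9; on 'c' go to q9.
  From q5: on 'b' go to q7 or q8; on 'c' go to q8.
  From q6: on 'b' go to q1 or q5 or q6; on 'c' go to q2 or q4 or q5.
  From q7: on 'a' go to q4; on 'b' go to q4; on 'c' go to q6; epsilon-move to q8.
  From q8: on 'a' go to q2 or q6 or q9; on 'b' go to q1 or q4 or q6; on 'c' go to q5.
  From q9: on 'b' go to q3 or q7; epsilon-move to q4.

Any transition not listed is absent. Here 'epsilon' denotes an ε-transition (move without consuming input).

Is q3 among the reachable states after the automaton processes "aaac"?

No

Start in {q1}.
Read 'a': q1→{q1, q2, q3}; union {q1, q2, q3}; ε-closure = {q1, q2, q3, q6}.
Read 'a': q1→{q1, q2, q3}, q2→{q4}, q3→{q9}, q6→∅; union {q1, q2, q3, q4, q9}; ε-closure = {q1, q2, q3, q4, q6, q9}.
Read 'a': q1→{q1, q2, q3}, q2→{q4}, q3→{q9}, q4→{q2, q3, q4, q6}, q6→∅, q9→∅; now {q1, q2, q3, q4, q6, q9}.
Read 'c': q1→{q5, q8}, q2→{q2, q9}, q3→{q7}, q4→{q9}, q6→{q2, q4, q5}, q9→∅; union {q2, q4, q5, q7, q8, q9}; ε-closure = {q2, q4, q5, q6, q7, q8, q9}.
State q3 is not in {q2, q4, q5, q6, q7, q8, q9}.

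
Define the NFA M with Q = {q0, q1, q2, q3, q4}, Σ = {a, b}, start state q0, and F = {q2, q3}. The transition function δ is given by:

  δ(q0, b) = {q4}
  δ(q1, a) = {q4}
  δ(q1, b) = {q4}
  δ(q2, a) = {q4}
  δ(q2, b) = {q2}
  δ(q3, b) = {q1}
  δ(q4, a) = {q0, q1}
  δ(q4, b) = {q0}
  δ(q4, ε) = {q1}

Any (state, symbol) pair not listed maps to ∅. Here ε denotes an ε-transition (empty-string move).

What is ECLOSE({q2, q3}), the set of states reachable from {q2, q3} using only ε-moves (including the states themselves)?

{q2, q3}

Begin with {q2, q3}.
No ε-moves leave this set, so the closure equals the set itself.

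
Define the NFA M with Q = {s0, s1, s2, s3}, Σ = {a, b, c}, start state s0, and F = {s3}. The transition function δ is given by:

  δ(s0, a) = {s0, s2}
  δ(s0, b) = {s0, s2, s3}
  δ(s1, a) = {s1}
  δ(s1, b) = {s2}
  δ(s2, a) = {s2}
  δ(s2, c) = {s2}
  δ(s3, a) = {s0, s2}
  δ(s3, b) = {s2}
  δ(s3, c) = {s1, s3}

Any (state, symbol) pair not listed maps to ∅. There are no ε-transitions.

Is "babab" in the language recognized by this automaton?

Start in {s0}.
Read 'b': {s0} → {s0, s2, s3}.
Read 'a': {s0, s2, s3} → {s0, s2}.
Read 'b': {s0, s2} → {s0, s2, s3}.
Read 'a': {s0, s2, s3} → {s0, s2}.
Read 'b': {s0, s2} → {s0, s2, s3}.
The final set {s0, s2, s3} contains the accepting state s3.

Yes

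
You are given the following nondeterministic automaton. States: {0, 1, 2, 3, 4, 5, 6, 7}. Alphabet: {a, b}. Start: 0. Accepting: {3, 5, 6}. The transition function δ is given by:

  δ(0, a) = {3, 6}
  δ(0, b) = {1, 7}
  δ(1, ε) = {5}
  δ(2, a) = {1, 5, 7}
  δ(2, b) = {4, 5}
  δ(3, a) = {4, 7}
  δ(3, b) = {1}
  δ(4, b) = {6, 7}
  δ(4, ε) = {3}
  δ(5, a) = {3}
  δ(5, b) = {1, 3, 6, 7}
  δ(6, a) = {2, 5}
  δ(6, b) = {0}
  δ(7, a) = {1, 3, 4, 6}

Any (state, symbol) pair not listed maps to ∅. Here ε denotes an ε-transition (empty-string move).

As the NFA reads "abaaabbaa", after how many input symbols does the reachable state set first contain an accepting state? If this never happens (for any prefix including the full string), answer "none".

1

Start in {0}.
Read 'a': 0→{3, 6}; now {3, 6}.
None of the earlier sets intersect F, but {3, 6} does.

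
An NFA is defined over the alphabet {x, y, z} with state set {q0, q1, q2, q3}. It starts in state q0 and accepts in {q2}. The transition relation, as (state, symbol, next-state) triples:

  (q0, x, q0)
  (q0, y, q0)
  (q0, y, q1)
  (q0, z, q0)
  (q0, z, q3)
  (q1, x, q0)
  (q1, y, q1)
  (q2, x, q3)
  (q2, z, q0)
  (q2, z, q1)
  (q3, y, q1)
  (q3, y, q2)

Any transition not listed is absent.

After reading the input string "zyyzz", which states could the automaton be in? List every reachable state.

{q0, q3}

Start in {q0}.
Read 'z': {q0} → {q0, q3}.
Read 'y': {q0, q3} → {q0, q1, q2}.
Read 'y': {q0, q1, q2} → {q0, q1}.
Read 'z': {q0, q1} → {q0, q3}.
Read 'z': {q0, q3} → {q0, q3}.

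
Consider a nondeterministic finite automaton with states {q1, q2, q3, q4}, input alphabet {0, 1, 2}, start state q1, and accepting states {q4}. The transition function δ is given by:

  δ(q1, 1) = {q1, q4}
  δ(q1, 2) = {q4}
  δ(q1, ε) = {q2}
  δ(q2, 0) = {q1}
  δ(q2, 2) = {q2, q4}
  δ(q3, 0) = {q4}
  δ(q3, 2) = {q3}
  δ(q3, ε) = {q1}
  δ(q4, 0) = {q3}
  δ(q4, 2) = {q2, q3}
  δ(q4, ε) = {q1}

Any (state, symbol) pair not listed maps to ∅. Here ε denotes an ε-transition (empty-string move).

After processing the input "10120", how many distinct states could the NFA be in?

4

Start: ε-closure({q1}) = {q1, q2}.
Read '1': {q1, q2} → {q1, q2, q4}.
Read '0': {q1, q2, q4} → {q1, q2, q3}.
Read '1': {q1, q2, q3} → {q1, q2, q4}.
Read '2': {q1, q2, q4} → {q1, q2, q3, q4}.
Read '0': {q1, q2, q3, q4} → {q1, q2, q3, q4}.
That set has 4 states.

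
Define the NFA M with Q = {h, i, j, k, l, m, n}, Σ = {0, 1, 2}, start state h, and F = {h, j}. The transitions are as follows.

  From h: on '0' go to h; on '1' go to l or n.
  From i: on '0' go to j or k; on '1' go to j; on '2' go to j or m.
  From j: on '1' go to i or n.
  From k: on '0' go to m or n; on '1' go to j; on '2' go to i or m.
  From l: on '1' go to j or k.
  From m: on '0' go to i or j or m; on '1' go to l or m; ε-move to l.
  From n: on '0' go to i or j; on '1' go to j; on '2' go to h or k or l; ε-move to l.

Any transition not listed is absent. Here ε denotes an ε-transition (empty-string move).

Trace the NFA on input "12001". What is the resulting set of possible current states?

{i, j, k, l, m, n}

Start in {h}.
Read '1': {h} → {l, n}.
Read '2': {l, n} → {h, k, l}.
Read '0': {h, k, l} → {h, l, m, n}.
Read '0': {h, l, m, n} → {h, i, j, l, m}.
Read '1': {h, i, j, l, m} → {i, j, k, l, m, n}.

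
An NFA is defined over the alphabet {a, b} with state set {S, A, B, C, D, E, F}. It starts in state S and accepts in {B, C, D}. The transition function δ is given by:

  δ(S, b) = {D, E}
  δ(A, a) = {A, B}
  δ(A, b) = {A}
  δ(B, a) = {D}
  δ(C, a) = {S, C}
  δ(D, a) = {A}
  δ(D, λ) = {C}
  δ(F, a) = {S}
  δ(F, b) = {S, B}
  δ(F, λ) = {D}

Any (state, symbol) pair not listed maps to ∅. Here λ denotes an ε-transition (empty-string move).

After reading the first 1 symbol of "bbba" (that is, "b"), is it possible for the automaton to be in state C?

Yes

Start in {S}.
Read 'b': S→{D, E}; union {D, E}; ε-closure = {C, D, E}.
State C is in {C, D, E}.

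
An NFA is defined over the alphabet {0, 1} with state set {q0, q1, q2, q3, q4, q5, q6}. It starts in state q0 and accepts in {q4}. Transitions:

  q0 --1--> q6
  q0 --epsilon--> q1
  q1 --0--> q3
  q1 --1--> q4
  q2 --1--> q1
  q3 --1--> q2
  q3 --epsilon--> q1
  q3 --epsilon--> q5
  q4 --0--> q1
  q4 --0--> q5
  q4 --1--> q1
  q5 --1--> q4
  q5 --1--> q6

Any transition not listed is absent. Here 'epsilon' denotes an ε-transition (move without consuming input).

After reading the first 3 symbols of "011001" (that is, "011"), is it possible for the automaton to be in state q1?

Yes

Start: ε-closure({q0}) = {q0, q1}.
Read '0': {q0, q1} → {q1, q3, q5}.
Read '1': {q1, q3, q5} → {q2, q4, q6}.
Read '1': {q2, q4, q6} → {q1}.
State q1 is in {q1}.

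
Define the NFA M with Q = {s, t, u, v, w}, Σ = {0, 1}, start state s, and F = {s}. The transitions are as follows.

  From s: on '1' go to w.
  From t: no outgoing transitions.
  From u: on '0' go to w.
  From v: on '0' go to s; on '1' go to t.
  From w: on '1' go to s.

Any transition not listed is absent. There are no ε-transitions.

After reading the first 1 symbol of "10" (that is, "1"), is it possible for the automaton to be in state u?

Start in {s}.
Read '1': {s} → {w}.
State u is not in {w}.

No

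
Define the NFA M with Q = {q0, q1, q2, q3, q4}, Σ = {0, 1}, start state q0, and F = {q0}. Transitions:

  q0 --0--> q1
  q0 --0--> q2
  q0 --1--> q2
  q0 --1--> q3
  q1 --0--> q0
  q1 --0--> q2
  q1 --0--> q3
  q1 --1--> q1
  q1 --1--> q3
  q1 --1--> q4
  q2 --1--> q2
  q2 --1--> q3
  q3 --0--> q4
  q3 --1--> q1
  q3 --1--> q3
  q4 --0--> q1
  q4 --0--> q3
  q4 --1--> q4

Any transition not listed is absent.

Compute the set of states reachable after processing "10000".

Start in {q0}.
Read '1': q0→{q2, q3}; now {q2, q3}.
Read '0': q2→∅, q3→{q4}; now {q4}.
Read '0': q4→{q1, q3}; now {q1, q3}.
Read '0': q1→{q0, q2, q3}, q3→{q4}; now {q0, q2, q3, q4}.
Read '0': q0→{q1, q2}, q2→∅, q3→{q4}, q4→{q1, q3}; now {q1, q2, q3, q4}.

{q1, q2, q3, q4}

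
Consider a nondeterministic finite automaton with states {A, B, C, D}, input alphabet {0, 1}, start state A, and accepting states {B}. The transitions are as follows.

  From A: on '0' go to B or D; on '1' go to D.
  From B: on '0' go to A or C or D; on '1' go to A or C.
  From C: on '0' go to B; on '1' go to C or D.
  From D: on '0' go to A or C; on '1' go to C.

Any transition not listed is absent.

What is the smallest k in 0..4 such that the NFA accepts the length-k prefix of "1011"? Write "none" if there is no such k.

none

Start in {A}.
Read '1': A→{D}; now {D}.
Read '0': D→{A, C}; now {A, C}.
Read '1': A→{D}, C→{C, D}; now {C, D}.
Read '1': C→{C, D}, D→{C}; now {C, D}.
No reachable set along the way intersects F.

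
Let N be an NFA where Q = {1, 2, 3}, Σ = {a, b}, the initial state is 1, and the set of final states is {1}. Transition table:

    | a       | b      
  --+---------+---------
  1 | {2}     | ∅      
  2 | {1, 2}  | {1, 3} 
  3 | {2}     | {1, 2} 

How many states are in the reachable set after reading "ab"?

2

Start in {1}.
Read 'a': 1→{2}; now {2}.
Read 'b': 2→{1, 3}; now {1, 3}.
That set has 2 states.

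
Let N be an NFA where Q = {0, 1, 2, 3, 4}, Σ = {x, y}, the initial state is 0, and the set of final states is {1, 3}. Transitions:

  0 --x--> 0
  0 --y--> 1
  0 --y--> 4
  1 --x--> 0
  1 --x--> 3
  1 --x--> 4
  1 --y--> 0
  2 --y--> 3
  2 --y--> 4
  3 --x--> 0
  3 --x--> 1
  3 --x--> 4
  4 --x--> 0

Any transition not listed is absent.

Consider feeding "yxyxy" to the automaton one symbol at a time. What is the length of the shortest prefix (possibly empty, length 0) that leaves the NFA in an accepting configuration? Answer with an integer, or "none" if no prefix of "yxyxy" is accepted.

1

Start in {0}.
Read 'y': 0→{1, 4}; now {1, 4}.
None of the earlier sets intersect F, but {1, 4} does.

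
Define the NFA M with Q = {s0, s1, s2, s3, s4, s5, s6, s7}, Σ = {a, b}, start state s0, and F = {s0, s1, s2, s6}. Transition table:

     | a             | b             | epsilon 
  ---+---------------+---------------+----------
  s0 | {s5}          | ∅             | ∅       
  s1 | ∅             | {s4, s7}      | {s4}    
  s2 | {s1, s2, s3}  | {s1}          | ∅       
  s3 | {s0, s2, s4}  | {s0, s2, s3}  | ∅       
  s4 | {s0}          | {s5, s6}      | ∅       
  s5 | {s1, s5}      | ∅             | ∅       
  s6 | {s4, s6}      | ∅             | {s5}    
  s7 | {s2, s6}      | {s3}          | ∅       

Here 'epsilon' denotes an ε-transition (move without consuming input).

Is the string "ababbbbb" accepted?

Start in {s0}.
Read 'a': {s0} → {s5}.
Read 'b': {s5} → ∅.
The set is empty and remains empty for the remaining 6 symbols.
The final set ∅ contains no accepting state.

No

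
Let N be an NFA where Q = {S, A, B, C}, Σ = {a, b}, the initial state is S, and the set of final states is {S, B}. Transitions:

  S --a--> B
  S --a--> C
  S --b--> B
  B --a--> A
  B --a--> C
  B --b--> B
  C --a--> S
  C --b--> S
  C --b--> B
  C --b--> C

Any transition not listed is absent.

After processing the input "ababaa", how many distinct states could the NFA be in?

4

Start in {S}.
Read 'a': S→{B, C}; now {B, C}.
Read 'b': B→{B}, C→{S, B, C}; now {S, B, C}.
Read 'a': S→{B, C}, B→{A, C}, C→{S}; now {S, A, B, C}.
Read 'b': S→{B}, A→∅, B→{B}, C→{S, B, C}; now {S, B, C}.
Read 'a': S→{B, C}, B→{A, C}, C→{S}; now {S, A, B, C}.
Read 'a': S→{B, C}, A→∅, B→{A, C}, C→{S}; now {S, A, B, C}.
That set has 4 states.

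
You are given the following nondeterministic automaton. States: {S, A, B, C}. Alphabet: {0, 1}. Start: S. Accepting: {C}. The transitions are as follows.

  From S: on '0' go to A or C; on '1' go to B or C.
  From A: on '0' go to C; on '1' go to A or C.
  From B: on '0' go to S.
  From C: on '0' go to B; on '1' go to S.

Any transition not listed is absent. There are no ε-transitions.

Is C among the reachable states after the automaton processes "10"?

Start in {S}.
Read '1': {S} → {B, C}.
Read '0': {B, C} → {S, B}.
State C is not in {S, B}.

No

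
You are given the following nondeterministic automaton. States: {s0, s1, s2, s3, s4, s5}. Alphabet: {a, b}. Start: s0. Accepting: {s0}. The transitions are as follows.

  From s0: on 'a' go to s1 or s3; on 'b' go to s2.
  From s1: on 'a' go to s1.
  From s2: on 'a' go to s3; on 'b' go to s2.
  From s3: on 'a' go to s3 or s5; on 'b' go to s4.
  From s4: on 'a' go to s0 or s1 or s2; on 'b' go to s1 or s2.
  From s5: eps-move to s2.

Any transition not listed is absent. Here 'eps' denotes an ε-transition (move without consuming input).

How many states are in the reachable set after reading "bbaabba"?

2

Start in {s0}.
Read 'b': s0→{s2}; now {s2}.
Read 'b': s2→{s2}; now {s2}.
Read 'a': s2→{s3}; now {s3}.
Read 'a': s3→{s3, s5}; union {s3, s5}; ε-closure = {s2, s3, s5}.
Read 'b': s2→{s2}, s3→{s4}, s5→∅; now {s2, s4}.
Read 'b': s2→{s2}, s4→{s1, s2}; now {s1, s2}.
Read 'a': s1→{s1}, s2→{s3}; now {s1, s3}.
That set has 2 states.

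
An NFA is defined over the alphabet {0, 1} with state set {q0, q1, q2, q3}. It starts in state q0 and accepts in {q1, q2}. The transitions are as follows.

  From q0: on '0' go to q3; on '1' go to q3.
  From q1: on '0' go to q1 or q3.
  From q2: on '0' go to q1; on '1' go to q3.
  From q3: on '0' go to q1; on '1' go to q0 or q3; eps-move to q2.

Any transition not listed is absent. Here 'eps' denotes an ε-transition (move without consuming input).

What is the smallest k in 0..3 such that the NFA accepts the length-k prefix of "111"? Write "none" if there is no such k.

1

Start in {q0}.
Read '1': q0→{q3}; union {q3}; ε-closure = {q2, q3}.
None of the earlier sets intersect F, but {q2, q3} does.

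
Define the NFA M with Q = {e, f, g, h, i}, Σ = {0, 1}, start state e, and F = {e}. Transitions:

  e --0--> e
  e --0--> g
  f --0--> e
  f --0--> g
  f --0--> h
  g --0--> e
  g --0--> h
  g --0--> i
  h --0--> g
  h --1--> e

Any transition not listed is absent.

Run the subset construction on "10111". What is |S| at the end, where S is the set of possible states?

Start in {e}.
Read '1': {e} → ∅.
The set is empty and remains empty for the remaining 4 symbols.
That set has 0 states.

0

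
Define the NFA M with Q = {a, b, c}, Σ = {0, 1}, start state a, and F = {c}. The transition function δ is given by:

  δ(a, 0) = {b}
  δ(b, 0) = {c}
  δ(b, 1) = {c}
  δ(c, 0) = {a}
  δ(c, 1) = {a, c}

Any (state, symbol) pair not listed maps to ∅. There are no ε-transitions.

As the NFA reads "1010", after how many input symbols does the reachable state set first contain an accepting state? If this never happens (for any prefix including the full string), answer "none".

none

Start in {a}.
Read '1': a→∅; now ∅.
The set is empty and remains empty for the remaining 3 symbols.
No reachable set along the way intersects F.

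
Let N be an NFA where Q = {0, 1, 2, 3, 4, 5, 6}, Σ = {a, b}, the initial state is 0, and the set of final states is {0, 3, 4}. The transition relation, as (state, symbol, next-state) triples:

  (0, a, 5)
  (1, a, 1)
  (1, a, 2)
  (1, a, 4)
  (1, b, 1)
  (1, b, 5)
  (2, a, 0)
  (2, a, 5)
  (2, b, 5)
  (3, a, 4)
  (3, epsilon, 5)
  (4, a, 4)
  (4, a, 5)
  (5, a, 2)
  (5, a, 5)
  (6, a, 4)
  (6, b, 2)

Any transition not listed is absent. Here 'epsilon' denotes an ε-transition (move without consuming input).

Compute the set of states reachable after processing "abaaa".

Start in {0}.
Read 'a': 0→{5}; now {5}.
Read 'b': 5→∅; now ∅.
The set is empty and remains empty for the remaining 3 symbols.

∅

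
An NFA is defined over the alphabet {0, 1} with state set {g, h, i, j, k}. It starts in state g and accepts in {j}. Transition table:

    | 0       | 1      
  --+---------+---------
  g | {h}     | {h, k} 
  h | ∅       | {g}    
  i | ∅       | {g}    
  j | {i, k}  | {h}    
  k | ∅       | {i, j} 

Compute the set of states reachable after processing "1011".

Start in {g}.
Read '1': {g} → {h, k}.
Read '0': {h, k} → ∅.
The set is empty and remains empty for the remaining 2 symbols.

∅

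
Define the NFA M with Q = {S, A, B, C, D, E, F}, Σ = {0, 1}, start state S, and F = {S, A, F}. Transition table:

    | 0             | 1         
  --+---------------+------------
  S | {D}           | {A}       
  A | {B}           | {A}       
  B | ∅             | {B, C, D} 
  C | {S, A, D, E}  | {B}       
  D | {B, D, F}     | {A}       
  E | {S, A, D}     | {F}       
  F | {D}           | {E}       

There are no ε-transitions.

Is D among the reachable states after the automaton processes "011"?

No

Start in {S}.
Read '0': S→{D}; now {D}.
Read '1': D→{A}; now {A}.
Read '1': A→{A}; now {A}.
State D is not in {A}.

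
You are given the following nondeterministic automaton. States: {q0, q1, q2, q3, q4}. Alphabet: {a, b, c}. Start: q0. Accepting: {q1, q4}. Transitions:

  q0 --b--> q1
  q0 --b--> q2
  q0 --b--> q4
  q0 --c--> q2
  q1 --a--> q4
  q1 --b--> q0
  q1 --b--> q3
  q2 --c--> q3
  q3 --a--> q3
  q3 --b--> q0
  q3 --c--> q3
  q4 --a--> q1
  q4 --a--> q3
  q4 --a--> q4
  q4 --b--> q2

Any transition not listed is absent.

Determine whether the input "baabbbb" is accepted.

Yes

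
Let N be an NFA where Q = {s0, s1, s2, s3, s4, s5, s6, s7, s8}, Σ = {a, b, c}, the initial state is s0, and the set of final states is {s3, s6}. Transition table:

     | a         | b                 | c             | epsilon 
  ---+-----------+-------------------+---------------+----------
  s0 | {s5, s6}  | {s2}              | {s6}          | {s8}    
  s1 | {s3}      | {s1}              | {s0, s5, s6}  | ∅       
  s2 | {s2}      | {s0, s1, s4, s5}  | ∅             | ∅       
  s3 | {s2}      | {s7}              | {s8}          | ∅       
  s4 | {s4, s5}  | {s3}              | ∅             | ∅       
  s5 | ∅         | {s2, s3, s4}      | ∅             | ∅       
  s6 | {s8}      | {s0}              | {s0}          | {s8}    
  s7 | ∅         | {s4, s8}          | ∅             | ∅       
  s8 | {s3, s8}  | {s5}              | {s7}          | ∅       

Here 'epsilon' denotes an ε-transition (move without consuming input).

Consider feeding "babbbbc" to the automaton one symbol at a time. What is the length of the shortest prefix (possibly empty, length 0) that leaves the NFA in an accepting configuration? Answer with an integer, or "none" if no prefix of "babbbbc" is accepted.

4

Start: ε-closure({s0}) = {s0, s8}.
Read 'b': s0→{s2}, s8→{s5}; now {s2, s5}.
Read 'a': s2→{s2}, s5→∅; now {s2}.
Read 'b': s2→{s0, s1, s4, s5}; union {s0, s1, s4, s5}; ε-closure = {s0, s1, s4, s5, s8}.
Read 'b': s0→{s2}, s1→{s1}, s4→{s3}, s5→{s2, s3, s4}, s8→{s5}; now {s1, s2, s3, s4, s5}.
None of the earlier sets intersect F, but {s1, s2, s3, s4, s5} does.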